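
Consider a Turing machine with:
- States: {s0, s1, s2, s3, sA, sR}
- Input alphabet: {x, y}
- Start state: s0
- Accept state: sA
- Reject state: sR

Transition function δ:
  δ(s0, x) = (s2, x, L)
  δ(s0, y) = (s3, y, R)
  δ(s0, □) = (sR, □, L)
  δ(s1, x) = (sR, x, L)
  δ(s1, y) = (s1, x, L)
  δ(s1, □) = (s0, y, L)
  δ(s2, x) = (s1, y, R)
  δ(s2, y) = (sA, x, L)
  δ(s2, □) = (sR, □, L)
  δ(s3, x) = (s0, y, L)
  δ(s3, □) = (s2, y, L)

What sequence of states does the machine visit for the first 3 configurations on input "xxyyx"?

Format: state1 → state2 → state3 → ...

Execution trace:
Initial: [s0]xxyyx
Step 1: δ(s0, x) = (s2, x, L) → [s2]□xxyyx
Step 2: δ(s2, □) = (sR, □, L) → [sR]□□xxyyx

The machine reaches the reject state sR and halts.

State sequence: s0 → s2 → sR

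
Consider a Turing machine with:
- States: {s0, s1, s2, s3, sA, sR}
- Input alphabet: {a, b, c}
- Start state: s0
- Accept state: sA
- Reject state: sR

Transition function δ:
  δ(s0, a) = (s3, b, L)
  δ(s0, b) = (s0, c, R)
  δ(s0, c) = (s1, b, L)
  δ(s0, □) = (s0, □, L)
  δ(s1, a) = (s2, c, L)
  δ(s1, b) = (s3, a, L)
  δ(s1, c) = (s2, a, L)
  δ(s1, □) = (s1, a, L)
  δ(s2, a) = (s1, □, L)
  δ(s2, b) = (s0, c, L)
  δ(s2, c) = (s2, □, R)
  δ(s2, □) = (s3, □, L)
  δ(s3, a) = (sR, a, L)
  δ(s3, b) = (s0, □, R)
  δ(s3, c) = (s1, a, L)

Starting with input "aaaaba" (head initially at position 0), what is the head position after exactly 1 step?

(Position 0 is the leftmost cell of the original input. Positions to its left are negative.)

Execution trace (head position shown):
Step 0: [s0]aaaaba  (head at position 0)
Step 1: move left → [s3]□baaaba  (head at position -1)

After 1 step, the head is at position -1.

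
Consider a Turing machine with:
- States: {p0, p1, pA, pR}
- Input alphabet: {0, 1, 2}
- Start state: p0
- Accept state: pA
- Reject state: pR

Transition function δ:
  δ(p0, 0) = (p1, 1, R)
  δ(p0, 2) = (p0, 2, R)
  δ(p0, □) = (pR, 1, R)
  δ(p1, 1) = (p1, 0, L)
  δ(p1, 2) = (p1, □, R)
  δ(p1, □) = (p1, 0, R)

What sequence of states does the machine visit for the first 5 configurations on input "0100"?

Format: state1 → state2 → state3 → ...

Execution trace:
Initial: [p0]0100
Step 1: δ(p0, 0) = (p1, 1, R) → 1[p1]100
Step 2: δ(p1, 1) = (p1, 0, L) → [p1]1000
Step 3: δ(p1, 1) = (p1, 0, L) → [p1]□0000
Step 4: δ(p1, □) = (p1, 0, R) → 0[p1]0000

No transition is defined for δ(p1, 0). By convention the machine halts and rejects.

State sequence: p0 → p1 → p1 → p1 → p1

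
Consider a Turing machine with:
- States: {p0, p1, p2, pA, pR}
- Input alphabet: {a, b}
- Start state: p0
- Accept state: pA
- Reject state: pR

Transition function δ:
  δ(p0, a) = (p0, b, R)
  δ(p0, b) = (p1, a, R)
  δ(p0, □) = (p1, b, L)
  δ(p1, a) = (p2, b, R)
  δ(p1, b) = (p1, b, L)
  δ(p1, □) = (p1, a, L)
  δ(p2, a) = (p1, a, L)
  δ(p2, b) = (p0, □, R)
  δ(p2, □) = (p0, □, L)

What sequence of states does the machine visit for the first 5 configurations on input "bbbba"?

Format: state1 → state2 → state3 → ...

Execution trace:
Initial: [p0]bbbba
Step 1: δ(p0, b) = (p1, a, R) → a[p1]bbba
Step 2: δ(p1, b) = (p1, b, L) → [p1]abbba
Step 3: δ(p1, a) = (p2, b, R) → b[p2]bbba
Step 4: δ(p2, b) = (p0, □, R) → b□[p0]bba

State sequence: p0 → p1 → p1 → p2 → p0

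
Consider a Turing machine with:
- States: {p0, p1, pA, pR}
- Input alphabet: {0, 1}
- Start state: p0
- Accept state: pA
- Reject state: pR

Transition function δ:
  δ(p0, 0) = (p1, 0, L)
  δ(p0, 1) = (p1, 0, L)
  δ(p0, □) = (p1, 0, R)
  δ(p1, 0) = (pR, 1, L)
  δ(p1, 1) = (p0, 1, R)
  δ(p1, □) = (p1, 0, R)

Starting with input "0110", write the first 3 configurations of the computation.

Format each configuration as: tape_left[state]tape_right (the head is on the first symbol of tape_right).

Transitions applied:
Step 1: δ(p0, 0) = (p1, 0, L)
Step 2: δ(p1, □) = (p1, 0, R)

The first 3 configurations are:
[p0]0110 ⊢ [p1]□0110 ⊢ 0[p1]0110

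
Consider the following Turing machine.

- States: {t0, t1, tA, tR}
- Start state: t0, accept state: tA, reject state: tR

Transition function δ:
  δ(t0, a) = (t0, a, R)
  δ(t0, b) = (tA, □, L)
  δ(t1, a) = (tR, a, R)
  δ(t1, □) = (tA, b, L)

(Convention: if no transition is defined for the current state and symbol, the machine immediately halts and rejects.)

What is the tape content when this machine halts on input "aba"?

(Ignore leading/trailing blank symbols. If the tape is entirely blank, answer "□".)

Execution trace:
Initial: [t0]aba
Step 1: δ(t0, a) = (t0, a, R) → a[t0]ba
Step 2: δ(t0, b) = (tA, □, L) → [tA]a□a

The machine reaches the accept state tA and halts.

Final tape (ignoring leading/trailing blanks): a□a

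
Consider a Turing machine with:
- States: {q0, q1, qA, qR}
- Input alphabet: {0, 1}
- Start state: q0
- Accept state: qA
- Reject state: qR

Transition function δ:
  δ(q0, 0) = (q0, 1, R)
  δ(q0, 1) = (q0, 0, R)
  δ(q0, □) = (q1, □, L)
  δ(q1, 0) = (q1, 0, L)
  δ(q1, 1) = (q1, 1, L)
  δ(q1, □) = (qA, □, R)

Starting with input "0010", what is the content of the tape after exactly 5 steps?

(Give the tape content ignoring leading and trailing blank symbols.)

Execution trace:
Initial: [q0]0010
Step 1: δ(q0, 0) = (q0, 1, R) → 1[q0]010
Step 2: δ(q0, 0) = (q0, 1, R) → 11[q0]10
Step 3: δ(q0, 1) = (q0, 0, R) → 110[q0]0
Step 4: δ(q0, 0) = (q0, 1, R) → 1101[q0]□
Step 5: δ(q0, □) = (q1, □, L) → 110[q1]1□

After 5 steps, the tape (ignoring leading/trailing blanks) is: 1101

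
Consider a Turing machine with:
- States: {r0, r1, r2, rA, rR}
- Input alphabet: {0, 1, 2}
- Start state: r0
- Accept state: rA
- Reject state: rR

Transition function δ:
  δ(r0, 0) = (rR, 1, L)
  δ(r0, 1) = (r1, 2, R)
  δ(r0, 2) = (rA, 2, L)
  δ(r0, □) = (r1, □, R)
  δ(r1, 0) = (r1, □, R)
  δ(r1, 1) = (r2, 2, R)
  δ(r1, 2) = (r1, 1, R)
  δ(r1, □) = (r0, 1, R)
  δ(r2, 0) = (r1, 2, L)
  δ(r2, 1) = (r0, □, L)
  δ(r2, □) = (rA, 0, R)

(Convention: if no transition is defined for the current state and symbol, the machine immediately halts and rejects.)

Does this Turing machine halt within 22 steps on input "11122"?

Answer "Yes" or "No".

Execution trace:
Initial: [r0]11122
Step 1: δ(r0, 1) = (r1, 2, R) → 2[r1]1122
Step 2: δ(r1, 1) = (r2, 2, R) → 22[r2]122
Step 3: δ(r2, 1) = (r0, □, L) → 2[r0]2□22
Step 4: δ(r0, 2) = (rA, 2, L) → [rA]22□22

The machine reaches the accept state rA and halts.
The machine halted after 4 steps (within the 22-step bound).

Answer: Yes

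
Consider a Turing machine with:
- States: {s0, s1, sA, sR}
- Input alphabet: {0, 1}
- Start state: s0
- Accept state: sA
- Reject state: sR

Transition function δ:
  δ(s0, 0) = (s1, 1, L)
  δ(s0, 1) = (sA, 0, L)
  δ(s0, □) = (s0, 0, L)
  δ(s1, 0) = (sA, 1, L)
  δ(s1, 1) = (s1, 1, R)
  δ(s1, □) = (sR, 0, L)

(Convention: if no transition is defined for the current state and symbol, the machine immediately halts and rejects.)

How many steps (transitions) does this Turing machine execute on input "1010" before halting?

Execution trace:
Initial: [s0]1010
Step 1: δ(s0, 1) = (sA, 0, L) → [sA]□0010

The machine reaches the accept state sA and halts.

The machine executed 1 step before halting.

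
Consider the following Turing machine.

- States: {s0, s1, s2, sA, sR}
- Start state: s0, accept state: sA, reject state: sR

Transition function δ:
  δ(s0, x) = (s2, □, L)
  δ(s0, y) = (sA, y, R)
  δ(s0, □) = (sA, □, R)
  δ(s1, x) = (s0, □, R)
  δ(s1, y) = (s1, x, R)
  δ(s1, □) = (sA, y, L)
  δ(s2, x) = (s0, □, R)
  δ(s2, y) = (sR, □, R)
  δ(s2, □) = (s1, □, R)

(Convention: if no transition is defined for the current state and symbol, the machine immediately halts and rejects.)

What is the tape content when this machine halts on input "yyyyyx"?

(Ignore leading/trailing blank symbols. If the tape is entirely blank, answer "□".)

Execution trace:
Initial: [s0]yyyyyx
Step 1: δ(s0, y) = (sA, y, R) → y[sA]yyyyx

The machine reaches the accept state sA and halts.

Final tape (ignoring leading/trailing blanks): yyyyyx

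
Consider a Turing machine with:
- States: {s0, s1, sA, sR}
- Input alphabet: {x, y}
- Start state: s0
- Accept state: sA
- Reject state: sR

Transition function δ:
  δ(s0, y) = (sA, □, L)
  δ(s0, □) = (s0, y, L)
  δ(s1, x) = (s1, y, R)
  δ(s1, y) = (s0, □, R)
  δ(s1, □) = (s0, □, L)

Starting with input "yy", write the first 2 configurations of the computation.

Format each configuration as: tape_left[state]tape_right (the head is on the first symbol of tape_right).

Transitions applied:
Step 1: δ(s0, y) = (sA, □, L)

The first 2 configurations are:
[s0]yy ⊢ [sA]□□y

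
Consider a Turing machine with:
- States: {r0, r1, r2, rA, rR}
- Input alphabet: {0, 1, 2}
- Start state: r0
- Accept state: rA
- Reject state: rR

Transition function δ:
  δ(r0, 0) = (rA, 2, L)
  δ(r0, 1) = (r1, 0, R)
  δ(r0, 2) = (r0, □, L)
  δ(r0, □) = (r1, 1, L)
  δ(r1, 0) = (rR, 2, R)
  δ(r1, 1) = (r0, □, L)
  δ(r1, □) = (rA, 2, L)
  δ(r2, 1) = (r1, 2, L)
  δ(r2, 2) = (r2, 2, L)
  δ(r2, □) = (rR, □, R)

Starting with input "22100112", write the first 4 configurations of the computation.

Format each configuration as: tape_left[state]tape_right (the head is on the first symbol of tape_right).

Transitions applied:
Step 1: δ(r0, 2) = (r0, □, L)
Step 2: δ(r0, □) = (r1, 1, L)
Step 3: δ(r1, □) = (rA, 2, L)

The first 4 configurations are:
[r0]22100112 ⊢ [r0]□□2100112 ⊢ [r1]□1□2100112 ⊢ [rA]□21□2100112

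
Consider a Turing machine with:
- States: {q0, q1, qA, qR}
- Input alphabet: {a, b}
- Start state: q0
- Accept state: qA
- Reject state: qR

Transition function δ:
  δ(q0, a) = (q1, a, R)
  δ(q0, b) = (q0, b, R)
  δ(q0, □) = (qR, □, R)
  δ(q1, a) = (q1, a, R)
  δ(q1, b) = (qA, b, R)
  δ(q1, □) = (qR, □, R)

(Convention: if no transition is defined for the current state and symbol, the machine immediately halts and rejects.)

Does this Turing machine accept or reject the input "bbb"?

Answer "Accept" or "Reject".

Execution trace:
Initial: [q0]bbb
Step 1: δ(q0, b) = (q0, b, R) → b[q0]bb
Step 2: δ(q0, b) = (q0, b, R) → bb[q0]b
Step 3: δ(q0, b) = (q0, b, R) → bbb[q0]□
Step 4: δ(q0, □) = (qR, □, R) → bbb□[qR]□

The machine reaches the reject state qR and halts.

Answer: Reject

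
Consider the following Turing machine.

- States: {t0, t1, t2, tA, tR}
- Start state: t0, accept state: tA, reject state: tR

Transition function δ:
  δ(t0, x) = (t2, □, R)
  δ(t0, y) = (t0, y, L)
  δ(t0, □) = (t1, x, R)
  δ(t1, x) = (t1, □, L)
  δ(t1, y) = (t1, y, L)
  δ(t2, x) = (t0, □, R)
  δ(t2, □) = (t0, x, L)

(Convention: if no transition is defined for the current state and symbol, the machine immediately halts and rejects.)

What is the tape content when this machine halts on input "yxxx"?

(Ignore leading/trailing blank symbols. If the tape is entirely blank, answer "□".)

Execution trace:
Initial: [t0]yxxx
Step 1: δ(t0, y) = (t0, y, L) → [t0]□yxxx
Step 2: δ(t0, □) = (t1, x, R) → x[t1]yxxx
Step 3: δ(t1, y) = (t1, y, L) → [t1]xyxxx
Step 4: δ(t1, x) = (t1, □, L) → [t1]□□yxxx

No transition is defined for δ(t1, □). By convention the machine halts and rejects.

Final tape (ignoring leading/trailing blanks): yxxx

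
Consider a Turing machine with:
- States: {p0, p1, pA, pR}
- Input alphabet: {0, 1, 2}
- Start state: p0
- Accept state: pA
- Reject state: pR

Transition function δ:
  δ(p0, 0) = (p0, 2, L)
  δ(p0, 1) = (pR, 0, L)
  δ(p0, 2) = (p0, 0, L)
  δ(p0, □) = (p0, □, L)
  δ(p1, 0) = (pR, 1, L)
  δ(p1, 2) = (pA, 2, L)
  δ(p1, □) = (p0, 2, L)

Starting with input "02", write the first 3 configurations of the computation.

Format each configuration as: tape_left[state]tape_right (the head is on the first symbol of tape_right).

Transitions applied:
Step 1: δ(p0, 0) = (p0, 2, L)
Step 2: δ(p0, □) = (p0, □, L)

The first 3 configurations are:
[p0]02 ⊢ [p0]□22 ⊢ [p0]□□22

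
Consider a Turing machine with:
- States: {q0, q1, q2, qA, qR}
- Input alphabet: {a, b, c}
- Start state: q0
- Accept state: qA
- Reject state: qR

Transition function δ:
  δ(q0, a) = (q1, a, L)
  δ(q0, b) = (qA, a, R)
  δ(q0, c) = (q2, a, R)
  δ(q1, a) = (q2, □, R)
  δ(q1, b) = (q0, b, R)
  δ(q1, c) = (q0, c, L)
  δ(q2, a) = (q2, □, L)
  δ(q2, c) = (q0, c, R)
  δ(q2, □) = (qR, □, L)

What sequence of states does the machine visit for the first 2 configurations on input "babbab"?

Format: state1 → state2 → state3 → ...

Execution trace:
Initial: [q0]babbab
Step 1: δ(q0, b) = (qA, a, R) → a[qA]abbab

The machine reaches the accept state qA and halts.

State sequence: q0 → qA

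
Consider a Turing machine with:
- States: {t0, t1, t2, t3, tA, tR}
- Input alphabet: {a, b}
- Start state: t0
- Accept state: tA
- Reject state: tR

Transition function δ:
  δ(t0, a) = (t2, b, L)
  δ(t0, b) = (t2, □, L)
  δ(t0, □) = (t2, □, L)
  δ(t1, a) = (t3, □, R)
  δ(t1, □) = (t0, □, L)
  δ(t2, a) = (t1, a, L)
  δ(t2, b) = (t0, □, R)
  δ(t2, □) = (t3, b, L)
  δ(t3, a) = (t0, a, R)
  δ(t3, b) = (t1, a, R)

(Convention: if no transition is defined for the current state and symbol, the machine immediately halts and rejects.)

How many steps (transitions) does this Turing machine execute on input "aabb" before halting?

Execution trace:
Initial: [t0]aabb
Step 1: δ(t0, a) = (t2, b, L) → [t2]□babb
Step 2: δ(t2, □) = (t3, b, L) → [t3]□bbabb

No transition is defined for δ(t3, □). By convention the machine halts and rejects.

The machine executed 2 steps before halting.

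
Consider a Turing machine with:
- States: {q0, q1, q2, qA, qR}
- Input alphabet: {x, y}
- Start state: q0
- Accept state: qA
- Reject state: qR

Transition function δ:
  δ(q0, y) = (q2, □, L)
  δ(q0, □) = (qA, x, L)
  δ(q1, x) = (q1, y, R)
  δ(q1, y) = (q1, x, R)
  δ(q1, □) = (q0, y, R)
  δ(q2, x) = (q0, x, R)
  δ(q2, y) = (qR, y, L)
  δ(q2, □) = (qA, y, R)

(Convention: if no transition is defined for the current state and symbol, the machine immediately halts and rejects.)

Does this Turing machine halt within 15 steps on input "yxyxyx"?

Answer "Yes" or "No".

Execution trace:
Initial: [q0]yxyxyx
Step 1: δ(q0, y) = (q2, □, L) → [q2]□□xyxyx
Step 2: δ(q2, □) = (qA, y, R) → y[qA]□xyxyx

The machine reaches the accept state qA and halts.
The machine halted after 2 steps (within the 15-step bound).

Answer: Yes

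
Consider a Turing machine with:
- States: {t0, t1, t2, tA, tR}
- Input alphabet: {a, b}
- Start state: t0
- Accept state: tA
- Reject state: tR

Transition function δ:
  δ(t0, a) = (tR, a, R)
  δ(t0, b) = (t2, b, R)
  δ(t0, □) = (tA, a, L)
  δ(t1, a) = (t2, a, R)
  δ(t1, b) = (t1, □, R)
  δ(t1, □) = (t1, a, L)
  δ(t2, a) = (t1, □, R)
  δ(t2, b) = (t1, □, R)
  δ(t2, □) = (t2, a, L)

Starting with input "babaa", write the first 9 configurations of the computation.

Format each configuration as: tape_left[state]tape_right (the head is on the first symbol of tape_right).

Transitions applied:
Step 1: δ(t0, b) = (t2, b, R)
Step 2: δ(t2, a) = (t1, □, R)
Step 3: δ(t1, b) = (t1, □, R)
Step 4: δ(t1, a) = (t2, a, R)
Step 5: δ(t2, a) = (t1, □, R)
Step 6: δ(t1, □) = (t1, a, L)
Step 7: δ(t1, □) = (t1, a, L)
Step 8: δ(t1, a) = (t2, a, R)

The first 9 configurations are:
[t0]babaa ⊢ b[t2]abaa ⊢ b□[t1]baa ⊢ b□□[t1]aa ⊢ b□□a[t2]a ⊢ b□□a□[t1]□ ⊢ b□□a[t1]□a ⊢ b□□[t1]aaa ⊢ b□□a[t2]aa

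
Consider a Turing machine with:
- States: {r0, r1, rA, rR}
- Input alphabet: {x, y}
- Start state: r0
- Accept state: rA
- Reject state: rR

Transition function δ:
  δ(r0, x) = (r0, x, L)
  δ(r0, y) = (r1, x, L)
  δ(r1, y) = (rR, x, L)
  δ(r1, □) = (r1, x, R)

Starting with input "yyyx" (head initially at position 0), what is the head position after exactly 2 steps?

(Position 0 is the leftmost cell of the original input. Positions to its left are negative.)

Execution trace (head position shown):
Step 0: [r0]yyyx  (head at position 0)
Step 1: move left → [r1]□xyyx  (head at position -1)
Step 2: move right → x[r1]xyyx  (head at position 0)

After 2 steps, the head is at position 0.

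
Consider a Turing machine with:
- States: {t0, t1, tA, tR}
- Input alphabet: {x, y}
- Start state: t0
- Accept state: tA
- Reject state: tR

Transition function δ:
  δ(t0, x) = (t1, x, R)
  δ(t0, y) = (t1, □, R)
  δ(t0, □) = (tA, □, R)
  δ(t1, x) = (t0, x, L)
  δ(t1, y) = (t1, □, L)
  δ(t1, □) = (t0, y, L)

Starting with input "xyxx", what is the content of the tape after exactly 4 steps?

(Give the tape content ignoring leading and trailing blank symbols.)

Execution trace:
Initial: [t0]xyxx
Step 1: δ(t0, x) = (t1, x, R) → x[t1]yxx
Step 2: δ(t1, y) = (t1, □, L) → [t1]x□xx
Step 3: δ(t1, x) = (t0, x, L) → [t0]□x□xx
Step 4: δ(t0, □) = (tA, □, R) → □[tA]x□xx

The machine reaches the accept state tA and halts.

After 4 steps, the tape (ignoring leading/trailing blanks) is: x□xx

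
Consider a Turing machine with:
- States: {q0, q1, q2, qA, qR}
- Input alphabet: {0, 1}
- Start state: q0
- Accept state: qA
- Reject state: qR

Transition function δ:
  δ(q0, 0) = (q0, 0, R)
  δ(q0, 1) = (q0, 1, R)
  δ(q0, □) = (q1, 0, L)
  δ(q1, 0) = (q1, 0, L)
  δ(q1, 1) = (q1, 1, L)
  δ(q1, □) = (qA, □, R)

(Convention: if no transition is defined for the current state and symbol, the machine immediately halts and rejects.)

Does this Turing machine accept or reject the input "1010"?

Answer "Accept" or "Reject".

Execution trace:
Initial: [q0]1010
Step 1: δ(q0, 1) = (q0, 1, R) → 1[q0]010
Step 2: δ(q0, 0) = (q0, 0, R) → 10[q0]10
Step 3: δ(q0, 1) = (q0, 1, R) → 101[q0]0
Step 4: δ(q0, 0) = (q0, 0, R) → 1010[q0]□
Step 5: δ(q0, □) = (q1, 0, L) → 101[q1]00
Step 6: δ(q1, 0) = (q1, 0, L) → 10[q1]100
Step 7: δ(q1, 1) = (q1, 1, L) → 1[q1]0100
Step 8: δ(q1, 0) = (q1, 0, L) → [q1]10100
Step 9: δ(q1, 1) = (q1, 1, L) → [q1]□10100
Step 10: δ(q1, □) = (qA, □, R) → □[qA]10100

The machine reaches the accept state qA and halts.

Answer: Accept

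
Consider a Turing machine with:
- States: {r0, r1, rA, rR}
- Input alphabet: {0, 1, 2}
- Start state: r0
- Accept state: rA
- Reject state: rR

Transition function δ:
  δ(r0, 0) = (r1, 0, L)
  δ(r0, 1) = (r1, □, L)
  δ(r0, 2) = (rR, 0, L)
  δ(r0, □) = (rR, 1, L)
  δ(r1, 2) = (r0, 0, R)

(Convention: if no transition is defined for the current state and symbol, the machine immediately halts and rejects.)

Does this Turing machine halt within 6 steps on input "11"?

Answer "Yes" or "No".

Execution trace:
Initial: [r0]11
Step 1: δ(r0, 1) = (r1, □, L) → [r1]□□1

No transition is defined for δ(r1, □). By convention the machine halts and rejects.
The machine halted after 1 step (within the 6-step bound).

Answer: Yes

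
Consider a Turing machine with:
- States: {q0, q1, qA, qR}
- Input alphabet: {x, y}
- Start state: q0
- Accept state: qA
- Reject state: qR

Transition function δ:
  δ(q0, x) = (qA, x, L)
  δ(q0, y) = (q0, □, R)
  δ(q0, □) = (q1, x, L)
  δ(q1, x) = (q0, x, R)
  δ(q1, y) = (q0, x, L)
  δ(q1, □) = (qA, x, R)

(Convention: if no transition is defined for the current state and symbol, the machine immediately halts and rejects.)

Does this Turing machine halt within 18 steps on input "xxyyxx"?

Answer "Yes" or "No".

Execution trace:
Initial: [q0]xxyyxx
Step 1: δ(q0, x) = (qA, x, L) → [qA]□xxyyxx

The machine reaches the accept state qA and halts.
The machine halted after 1 step (within the 18-step bound).

Answer: Yes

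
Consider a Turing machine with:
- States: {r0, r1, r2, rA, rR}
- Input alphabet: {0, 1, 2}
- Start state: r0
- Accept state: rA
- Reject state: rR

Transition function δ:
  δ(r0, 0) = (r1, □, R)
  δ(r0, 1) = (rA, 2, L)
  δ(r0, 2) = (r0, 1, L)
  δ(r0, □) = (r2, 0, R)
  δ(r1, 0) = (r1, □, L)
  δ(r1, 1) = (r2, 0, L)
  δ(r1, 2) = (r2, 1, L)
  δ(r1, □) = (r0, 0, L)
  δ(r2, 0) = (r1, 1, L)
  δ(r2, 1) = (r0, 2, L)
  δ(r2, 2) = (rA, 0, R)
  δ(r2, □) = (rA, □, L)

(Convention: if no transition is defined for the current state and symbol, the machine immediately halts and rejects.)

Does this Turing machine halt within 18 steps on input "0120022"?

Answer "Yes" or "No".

Execution trace:
Initial: [r0]0120022
Step 1: δ(r0, 0) = (r1, □, R) → □[r1]120022
Step 2: δ(r1, 1) = (r2, 0, L) → [r2]□020022
Step 3: δ(r2, □) = (rA, □, L) → [rA]□□020022

The machine reaches the accept state rA and halts.
The machine halted after 3 steps (within the 18-step bound).

Answer: Yes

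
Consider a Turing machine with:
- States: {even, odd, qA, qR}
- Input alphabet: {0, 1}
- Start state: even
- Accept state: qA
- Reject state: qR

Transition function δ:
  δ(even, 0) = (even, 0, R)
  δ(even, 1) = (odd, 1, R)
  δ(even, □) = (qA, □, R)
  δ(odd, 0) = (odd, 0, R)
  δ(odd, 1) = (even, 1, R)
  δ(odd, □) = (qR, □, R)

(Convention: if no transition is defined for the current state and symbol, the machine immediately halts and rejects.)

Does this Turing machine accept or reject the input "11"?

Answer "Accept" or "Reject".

Execution trace:
Initial: [even]11
Step 1: δ(even, 1) = (odd, 1, R) → 1[odd]1
Step 2: δ(odd, 1) = (even, 1, R) → 11[even]□
Step 3: δ(even, □) = (qA, □, R) → 11□[qA]□

The machine reaches the accept state qA and halts.

Answer: Accept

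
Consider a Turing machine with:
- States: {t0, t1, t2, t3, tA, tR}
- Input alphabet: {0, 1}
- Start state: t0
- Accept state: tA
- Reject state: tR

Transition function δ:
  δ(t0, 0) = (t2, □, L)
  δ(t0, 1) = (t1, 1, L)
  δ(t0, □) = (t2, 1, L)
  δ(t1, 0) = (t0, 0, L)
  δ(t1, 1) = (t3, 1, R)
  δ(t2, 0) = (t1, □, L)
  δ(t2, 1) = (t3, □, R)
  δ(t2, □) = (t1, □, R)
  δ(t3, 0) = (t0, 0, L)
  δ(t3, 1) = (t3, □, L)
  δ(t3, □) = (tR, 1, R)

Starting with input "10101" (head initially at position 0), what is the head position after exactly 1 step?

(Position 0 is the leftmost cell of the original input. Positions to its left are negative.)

Execution trace (head position shown):
Step 0: [t0]10101  (head at position 0)
Step 1: move left → [t1]□10101  (head at position -1)

After 1 step, the head is at position -1.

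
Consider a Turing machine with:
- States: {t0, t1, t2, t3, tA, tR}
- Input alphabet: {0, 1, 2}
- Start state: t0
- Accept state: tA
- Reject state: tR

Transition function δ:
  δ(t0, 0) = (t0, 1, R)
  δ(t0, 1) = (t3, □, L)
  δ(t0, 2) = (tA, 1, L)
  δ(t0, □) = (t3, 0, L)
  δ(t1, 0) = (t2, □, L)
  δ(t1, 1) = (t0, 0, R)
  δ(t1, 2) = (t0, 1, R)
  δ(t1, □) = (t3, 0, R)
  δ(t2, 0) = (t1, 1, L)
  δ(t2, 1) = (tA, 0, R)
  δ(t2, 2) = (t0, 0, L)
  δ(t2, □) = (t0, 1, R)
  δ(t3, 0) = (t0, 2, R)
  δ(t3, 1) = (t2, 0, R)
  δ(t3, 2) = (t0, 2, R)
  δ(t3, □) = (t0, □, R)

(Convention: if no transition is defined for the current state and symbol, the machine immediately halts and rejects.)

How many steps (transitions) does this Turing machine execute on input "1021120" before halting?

Execution trace:
Initial: [t0]1021120
Step 1: δ(t0, 1) = (t3, □, L) → [t3]□□021120
Step 2: δ(t3, □) = (t0, □, R) → □[t0]□021120
Step 3: δ(t0, □) = (t3, 0, L) → [t3]□0021120
Step 4: δ(t3, □) = (t0, □, R) → □[t0]0021120
Step 5: δ(t0, 0) = (t0, 1, R) → □1[t0]021120
Step 6: δ(t0, 0) = (t0, 1, R) → □11[t0]21120
Step 7: δ(t0, 2) = (tA, 1, L) → □1[tA]111120

The machine reaches the accept state tA and halts.

The machine executed 7 steps before halting.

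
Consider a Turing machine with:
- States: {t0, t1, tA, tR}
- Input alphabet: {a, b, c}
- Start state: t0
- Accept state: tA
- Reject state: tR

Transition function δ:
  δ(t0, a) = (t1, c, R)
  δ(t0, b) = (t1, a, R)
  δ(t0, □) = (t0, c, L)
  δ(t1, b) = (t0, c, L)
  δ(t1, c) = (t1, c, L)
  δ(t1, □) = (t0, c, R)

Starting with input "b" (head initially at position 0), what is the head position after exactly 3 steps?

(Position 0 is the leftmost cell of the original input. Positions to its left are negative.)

Execution trace (head position shown):
Step 0: [t0]b  (head at position 0)
Step 1: move right → a[t1]□  (head at position 1)
Step 2: move right → ac[t0]□  (head at position 2)
Step 3: move left → a[t0]cc  (head at position 1)

After 3 steps, the head is at position 1.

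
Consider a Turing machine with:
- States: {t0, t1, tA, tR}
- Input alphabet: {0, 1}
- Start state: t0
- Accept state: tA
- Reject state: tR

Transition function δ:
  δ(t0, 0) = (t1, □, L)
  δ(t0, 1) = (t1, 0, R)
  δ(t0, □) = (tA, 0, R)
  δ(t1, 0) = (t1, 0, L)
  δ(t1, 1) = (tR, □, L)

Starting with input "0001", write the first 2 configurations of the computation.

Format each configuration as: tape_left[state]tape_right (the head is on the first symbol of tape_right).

Transitions applied:
Step 1: δ(t0, 0) = (t1, □, L)

The first 2 configurations are:
[t0]0001 ⊢ [t1]□□001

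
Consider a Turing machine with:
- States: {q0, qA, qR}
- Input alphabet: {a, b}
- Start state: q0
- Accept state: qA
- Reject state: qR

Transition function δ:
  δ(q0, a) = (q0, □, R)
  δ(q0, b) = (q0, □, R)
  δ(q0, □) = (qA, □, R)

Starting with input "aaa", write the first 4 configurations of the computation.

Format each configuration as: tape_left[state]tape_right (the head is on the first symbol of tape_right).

Transitions applied:
Step 1: δ(q0, a) = (q0, □, R)
Step 2: δ(q0, a) = (q0, □, R)
Step 3: δ(q0, a) = (q0, □, R)

The first 4 configurations are:
[q0]aaa ⊢ □[q0]aa ⊢ □□[q0]a ⊢ □□□[q0]□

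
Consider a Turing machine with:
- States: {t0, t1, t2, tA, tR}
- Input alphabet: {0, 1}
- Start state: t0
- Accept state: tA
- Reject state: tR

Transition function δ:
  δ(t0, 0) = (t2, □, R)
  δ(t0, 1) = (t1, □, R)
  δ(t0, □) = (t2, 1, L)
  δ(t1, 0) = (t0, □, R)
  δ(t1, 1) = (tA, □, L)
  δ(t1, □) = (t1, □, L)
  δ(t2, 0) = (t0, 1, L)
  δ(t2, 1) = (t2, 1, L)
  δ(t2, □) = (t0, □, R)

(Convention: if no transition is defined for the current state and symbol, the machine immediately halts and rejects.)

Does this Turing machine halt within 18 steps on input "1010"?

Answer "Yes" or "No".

Execution trace:
Initial: [t0]1010
Step 1: δ(t0, 1) = (t1, □, R) → □[t1]010
Step 2: δ(t1, 0) = (t0, □, R) → □□[t0]10
Step 3: δ(t0, 1) = (t1, □, R) → □□□[t1]0
Step 4: δ(t1, 0) = (t0, □, R) → □□□□[t0]□
Step 5: δ(t0, □) = (t2, 1, L) → □□□[t2]□1
Step 6: δ(t2, □) = (t0, □, R) → □□□□[t0]1
Step 7: δ(t0, 1) = (t1, □, R) → □□□□□[t1]□
Step 8: δ(t1, □) = (t1, □, L) → □□□□[t1]□□
Step 9: δ(t1, □) = (t1, □, L) → □□□[t1]□□□
Step 10: δ(t1, □) = (t1, □, L) → □□[t1]□□□□
Step 11: δ(t1, □) = (t1, □, L) → □[t1]□□□□□
Step 12: δ(t1, □) = (t1, □, L) → [t1]□□□□□□
Step 13: δ(t1, □) = (t1, □, L) → [t1]□□□□□□□
Step 14: δ(t1, □) = (t1, □, L) → [t1]□□□□□□□□
Step 15: δ(t1, □) = (t1, □, L) → [t1]□□□□□□□□□
Step 16: δ(t1, □) = (t1, □, L) → [t1]□□□□□□□□□□
Step 17: δ(t1, □) = (t1, □, L) → [t1]□□□□□□□□□□□
Step 18: δ(t1, □) = (t1, □, L) → [t1]□□□□□□□□□□□□

The machine has not reached a halting state after 18 steps.
The machine did not halt within the 18-step bound.

Answer: No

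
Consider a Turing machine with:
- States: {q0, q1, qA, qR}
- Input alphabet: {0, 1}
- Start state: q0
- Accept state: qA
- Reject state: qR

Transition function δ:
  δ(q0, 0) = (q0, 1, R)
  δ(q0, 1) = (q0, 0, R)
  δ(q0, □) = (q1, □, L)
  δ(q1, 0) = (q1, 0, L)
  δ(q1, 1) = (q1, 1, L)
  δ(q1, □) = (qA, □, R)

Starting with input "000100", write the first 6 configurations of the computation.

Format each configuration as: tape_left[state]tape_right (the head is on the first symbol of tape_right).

Transitions applied:
Step 1: δ(q0, 0) = (q0, 1, R)
Step 2: δ(q0, 0) = (q0, 1, R)
Step 3: δ(q0, 0) = (q0, 1, R)
Step 4: δ(q0, 1) = (q0, 0, R)
Step 5: δ(q0, 0) = (q0, 1, R)

The first 6 configurations are:
[q0]000100 ⊢ 1[q0]00100 ⊢ 11[q0]0100 ⊢ 111[q0]100 ⊢ 1110[q0]00 ⊢ 11101[q0]0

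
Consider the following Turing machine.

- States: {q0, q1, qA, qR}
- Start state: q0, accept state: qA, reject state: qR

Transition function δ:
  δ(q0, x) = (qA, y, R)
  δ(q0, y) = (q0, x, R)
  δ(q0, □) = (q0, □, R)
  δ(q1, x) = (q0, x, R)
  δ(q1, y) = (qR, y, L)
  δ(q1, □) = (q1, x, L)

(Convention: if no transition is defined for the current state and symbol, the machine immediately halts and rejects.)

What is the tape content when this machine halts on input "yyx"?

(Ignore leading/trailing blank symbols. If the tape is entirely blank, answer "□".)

Execution trace:
Initial: [q0]yyx
Step 1: δ(q0, y) = (q0, x, R) → x[q0]yx
Step 2: δ(q0, y) = (q0, x, R) → xx[q0]x
Step 3: δ(q0, x) = (qA, y, R) → xxy[qA]□

The machine reaches the accept state qA and halts.

Final tape (ignoring leading/trailing blanks): xxy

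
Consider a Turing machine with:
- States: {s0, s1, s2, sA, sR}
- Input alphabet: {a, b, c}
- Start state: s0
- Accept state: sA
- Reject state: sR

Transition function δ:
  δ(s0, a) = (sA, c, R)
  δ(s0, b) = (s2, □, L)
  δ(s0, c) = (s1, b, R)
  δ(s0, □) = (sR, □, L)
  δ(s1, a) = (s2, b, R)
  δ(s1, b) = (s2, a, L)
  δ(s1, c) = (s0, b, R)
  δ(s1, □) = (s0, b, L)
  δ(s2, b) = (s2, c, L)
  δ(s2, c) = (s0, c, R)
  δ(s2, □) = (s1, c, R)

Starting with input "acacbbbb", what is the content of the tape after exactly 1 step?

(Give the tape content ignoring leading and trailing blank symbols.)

Execution trace:
Initial: [s0]acacbbbb
Step 1: δ(s0, a) = (sA, c, R) → c[sA]cacbbbb

The machine reaches the accept state sA and halts.

After 1 step, the tape (ignoring leading/trailing blanks) is: ccacbbbb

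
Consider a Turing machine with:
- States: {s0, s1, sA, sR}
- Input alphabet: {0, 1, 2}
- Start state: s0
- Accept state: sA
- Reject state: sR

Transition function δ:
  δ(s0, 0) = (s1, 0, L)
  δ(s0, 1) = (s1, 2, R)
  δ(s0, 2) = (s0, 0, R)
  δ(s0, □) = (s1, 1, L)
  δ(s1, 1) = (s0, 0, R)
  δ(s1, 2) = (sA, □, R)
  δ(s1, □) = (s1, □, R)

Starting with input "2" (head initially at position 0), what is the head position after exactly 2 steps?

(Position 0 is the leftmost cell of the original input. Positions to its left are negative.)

Execution trace (head position shown):
Step 0: [s0]2  (head at position 0)
Step 1: move right → 0[s0]□  (head at position 1)
Step 2: move left → [s1]01  (head at position 0)

After 2 steps, the head is at position 0.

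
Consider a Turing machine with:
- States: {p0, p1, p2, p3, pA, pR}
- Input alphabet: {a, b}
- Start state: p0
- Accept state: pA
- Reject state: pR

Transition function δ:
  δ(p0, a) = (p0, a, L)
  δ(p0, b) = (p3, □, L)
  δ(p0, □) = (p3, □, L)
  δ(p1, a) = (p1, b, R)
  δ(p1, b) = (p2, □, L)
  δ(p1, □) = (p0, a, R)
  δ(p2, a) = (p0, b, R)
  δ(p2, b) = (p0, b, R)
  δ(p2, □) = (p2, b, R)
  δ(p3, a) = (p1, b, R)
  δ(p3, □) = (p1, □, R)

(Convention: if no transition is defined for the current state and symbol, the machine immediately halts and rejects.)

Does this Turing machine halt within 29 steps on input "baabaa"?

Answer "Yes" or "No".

Execution trace:
Initial: [p0]baabaa
Step 1: δ(p0, b) = (p3, □, L) → [p3]□□aabaa
Step 2: δ(p3, □) = (p1, □, R) → □[p1]□aabaa
Step 3: δ(p1, □) = (p0, a, R) → □a[p0]aabaa
Step 4: δ(p0, a) = (p0, a, L) → □[p0]aaabaa
Step 5: δ(p0, a) = (p0, a, L) → [p0]□aaabaa
Step 6: δ(p0, □) = (p3, □, L) → [p3]□□aaabaa
Step 7: δ(p3, □) = (p1, □, R) → □[p1]□aaabaa
Step 8: δ(p1, □) = (p0, a, R) → □a[p0]aaabaa
Step 9: δ(p0, a) = (p0, a, L) → □[p0]aaaabaa
Step 10: δ(p0, a) = (p0, a, L) → [p0]□aaaabaa
Step 11: δ(p0, □) = (p3, □, L) → [p3]□□aaaabaa
Step 12: δ(p3, □) = (p1, □, R) → □[p1]□aaaabaa
Step 13: δ(p1, □) = (p0, a, R) → □a[p0]aaaabaa
Step 14: δ(p0, a) = (p0, a, L) → □[p0]aaaaabaa
Step 15: δ(p0, a) = (p0, a, L) → [p0]□aaaaabaa
Step 16: δ(p0, □) = (p3, □, L) → [p3]□□aaaaabaa
Step 17: δ(p3, □) = (p1, □, R) → □[p1]□aaaaabaa
Step 18: δ(p1, □) = (p0, a, R) → □a[p0]aaaaabaa
Step 19: δ(p0, a) = (p0, a, L) → □[p0]aaaaaabaa
Step 20: δ(p0, a) = (p0, a, L) → [p0]□aaaaaabaa
Step 21: δ(p0, □) = (p3, □, L) → [p3]□□aaaaaabaa
Step 22: δ(p3, □) = (p1, □, R) → □[p1]□aaaaaabaa
Step 23: δ(p1, □) = (p0, a, R) → □a[p0]aaaaaabaa
Step 24: δ(p0, a) = (p0, a, L) → □[p0]aaaaaaabaa
Step 25: δ(p0, a) = (p0, a, L) → [p0]□aaaaaaabaa
Step 26: δ(p0, □) = (p3, □, L) → [p3]□□aaaaaaabaa
Step 27: δ(p3, □) = (p1, □, R) → □[p1]□aaaaaaabaa
Step 28: δ(p1, □) = (p0, a, R) → □a[p0]aaaaaaabaa
Step 29: δ(p0, a) = (p0, a, L) → □[p0]aaaaaaaabaa

The machine has not reached a halting state after 29 steps.
The machine did not halt within the 29-step bound.

Answer: No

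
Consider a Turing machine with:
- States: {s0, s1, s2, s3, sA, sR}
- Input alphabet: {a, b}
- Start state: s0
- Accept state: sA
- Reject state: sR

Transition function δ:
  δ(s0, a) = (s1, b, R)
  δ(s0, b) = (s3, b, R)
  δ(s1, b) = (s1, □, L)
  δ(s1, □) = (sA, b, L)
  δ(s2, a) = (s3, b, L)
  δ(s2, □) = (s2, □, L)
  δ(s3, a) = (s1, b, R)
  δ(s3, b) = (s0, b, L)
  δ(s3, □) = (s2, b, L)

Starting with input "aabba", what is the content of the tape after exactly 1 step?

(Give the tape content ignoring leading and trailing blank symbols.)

Execution trace:
Initial: [s0]aabba
Step 1: δ(s0, a) = (s1, b, R) → b[s1]abba

No transition is defined for δ(s1, a). By convention the machine halts and rejects.

After 1 step, the tape (ignoring leading/trailing blanks) is: babba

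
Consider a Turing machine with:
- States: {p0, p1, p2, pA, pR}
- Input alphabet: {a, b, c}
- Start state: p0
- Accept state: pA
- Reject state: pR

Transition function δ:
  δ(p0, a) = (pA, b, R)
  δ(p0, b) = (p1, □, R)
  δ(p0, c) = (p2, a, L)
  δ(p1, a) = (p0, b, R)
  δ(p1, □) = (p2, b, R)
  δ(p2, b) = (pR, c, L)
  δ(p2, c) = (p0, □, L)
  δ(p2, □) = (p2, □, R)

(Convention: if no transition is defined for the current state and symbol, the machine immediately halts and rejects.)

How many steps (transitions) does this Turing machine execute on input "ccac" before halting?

Execution trace:
Initial: [p0]ccac
Step 1: δ(p0, c) = (p2, a, L) → [p2]□acac
Step 2: δ(p2, □) = (p2, □, R) → □[p2]acac

No transition is defined for δ(p2, a). By convention the machine halts and rejects.

The machine executed 2 steps before halting.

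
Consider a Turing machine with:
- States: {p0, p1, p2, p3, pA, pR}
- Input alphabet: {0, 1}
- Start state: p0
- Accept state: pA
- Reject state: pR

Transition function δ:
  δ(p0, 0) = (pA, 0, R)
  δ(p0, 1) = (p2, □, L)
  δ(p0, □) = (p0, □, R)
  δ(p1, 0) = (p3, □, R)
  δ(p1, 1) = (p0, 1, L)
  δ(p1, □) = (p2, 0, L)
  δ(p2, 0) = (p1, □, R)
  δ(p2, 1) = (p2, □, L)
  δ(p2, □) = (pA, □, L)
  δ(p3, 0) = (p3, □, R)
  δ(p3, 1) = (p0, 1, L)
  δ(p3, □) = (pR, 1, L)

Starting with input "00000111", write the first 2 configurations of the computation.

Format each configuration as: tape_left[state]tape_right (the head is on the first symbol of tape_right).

Transitions applied:
Step 1: δ(p0, 0) = (pA, 0, R)

The first 2 configurations are:
[p0]00000111 ⊢ 0[pA]0000111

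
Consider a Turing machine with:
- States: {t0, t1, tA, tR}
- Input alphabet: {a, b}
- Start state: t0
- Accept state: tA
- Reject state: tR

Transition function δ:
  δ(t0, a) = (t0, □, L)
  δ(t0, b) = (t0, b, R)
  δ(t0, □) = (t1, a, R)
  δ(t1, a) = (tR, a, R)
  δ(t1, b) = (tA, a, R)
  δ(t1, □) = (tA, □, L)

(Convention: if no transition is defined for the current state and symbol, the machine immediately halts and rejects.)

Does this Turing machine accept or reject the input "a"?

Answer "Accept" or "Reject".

Execution trace:
Initial: [t0]a
Step 1: δ(t0, a) = (t0, □, L) → [t0]□□
Step 2: δ(t0, □) = (t1, a, R) → a[t1]□
Step 3: δ(t1, □) = (tA, □, L) → [tA]a□

The machine reaches the accept state tA and halts.

Answer: Accept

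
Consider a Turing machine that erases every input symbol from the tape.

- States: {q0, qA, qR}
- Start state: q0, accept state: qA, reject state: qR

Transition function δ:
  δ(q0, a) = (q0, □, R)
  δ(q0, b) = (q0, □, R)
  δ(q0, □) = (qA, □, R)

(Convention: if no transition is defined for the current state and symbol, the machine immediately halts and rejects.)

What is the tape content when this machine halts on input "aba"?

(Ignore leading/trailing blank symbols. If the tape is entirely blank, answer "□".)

Execution trace:
Initial: [q0]aba
Step 1: δ(q0, a) = (q0, □, R) → □[q0]ba
Step 2: δ(q0, b) = (q0, □, R) → □□[q0]a
Step 3: δ(q0, a) = (q0, □, R) → □□□[q0]□
Step 4: δ(q0, □) = (qA, □, R) → □□□□[qA]□

The machine reaches the accept state qA and halts.

Final tape (ignoring leading/trailing blanks): □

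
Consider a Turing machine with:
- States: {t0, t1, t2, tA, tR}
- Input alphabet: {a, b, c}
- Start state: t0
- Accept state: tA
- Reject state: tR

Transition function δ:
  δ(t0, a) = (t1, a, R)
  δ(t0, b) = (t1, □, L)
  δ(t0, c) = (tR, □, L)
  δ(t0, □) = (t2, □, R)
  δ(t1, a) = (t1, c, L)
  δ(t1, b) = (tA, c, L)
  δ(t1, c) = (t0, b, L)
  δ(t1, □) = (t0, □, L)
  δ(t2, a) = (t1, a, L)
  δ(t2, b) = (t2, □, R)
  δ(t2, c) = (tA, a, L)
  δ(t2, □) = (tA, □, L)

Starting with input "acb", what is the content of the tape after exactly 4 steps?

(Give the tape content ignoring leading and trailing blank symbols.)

Execution trace:
Initial: [t0]acb
Step 1: δ(t0, a) = (t1, a, R) → a[t1]cb
Step 2: δ(t1, c) = (t0, b, L) → [t0]abb
Step 3: δ(t0, a) = (t1, a, R) → a[t1]bb
Step 4: δ(t1, b) = (tA, c, L) → [tA]acb

The machine reaches the accept state tA and halts.

After 4 steps, the tape (ignoring leading/trailing blanks) is: acb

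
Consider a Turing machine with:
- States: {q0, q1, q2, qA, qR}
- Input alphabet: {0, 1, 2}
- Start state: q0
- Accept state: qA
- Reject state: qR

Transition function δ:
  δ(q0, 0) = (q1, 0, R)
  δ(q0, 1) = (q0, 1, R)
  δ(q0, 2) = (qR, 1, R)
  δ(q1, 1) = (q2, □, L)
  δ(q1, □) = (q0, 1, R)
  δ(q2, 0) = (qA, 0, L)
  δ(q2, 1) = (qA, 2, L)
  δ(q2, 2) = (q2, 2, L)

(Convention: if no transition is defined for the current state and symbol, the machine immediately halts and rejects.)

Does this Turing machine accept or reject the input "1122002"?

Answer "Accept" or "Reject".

Execution trace:
Initial: [q0]1122002
Step 1: δ(q0, 1) = (q0, 1, R) → 1[q0]122002
Step 2: δ(q0, 1) = (q0, 1, R) → 11[q0]22002
Step 3: δ(q0, 2) = (qR, 1, R) → 111[qR]2002

The machine reaches the reject state qR and halts.

Answer: Reject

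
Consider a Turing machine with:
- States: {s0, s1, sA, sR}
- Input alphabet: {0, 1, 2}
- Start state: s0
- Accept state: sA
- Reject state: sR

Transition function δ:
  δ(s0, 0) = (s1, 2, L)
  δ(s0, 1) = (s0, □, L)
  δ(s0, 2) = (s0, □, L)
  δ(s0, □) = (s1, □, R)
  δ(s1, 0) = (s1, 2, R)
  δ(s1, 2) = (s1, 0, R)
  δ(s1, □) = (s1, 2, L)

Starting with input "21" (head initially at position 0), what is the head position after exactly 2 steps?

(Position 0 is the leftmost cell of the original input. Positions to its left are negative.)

Execution trace (head position shown):
Step 0: [s0]21  (head at position 0)
Step 1: move left → [s0]□□1  (head at position -1)
Step 2: move right → □[s1]□1  (head at position 0)

After 2 steps, the head is at position 0.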